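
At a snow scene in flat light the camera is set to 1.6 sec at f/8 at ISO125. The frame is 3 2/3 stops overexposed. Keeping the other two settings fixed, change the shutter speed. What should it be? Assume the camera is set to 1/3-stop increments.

Overexposed by 3 2/3 stops → need 3 2/3 stops darker.
Shutter speed: 1.6 → 1.3 → 1 → 0.8 → 0.6 → 0.5 → 0.4 → 0.3 → 1/4 → 1/5 → 1/6 → 1/8.

1/8s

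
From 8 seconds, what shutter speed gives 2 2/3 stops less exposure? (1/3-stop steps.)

Shutter speed: 8 → 6 → 5 → 4 → 3.2 → 2.5 → 2 → 1.6 → 1.3 — 2 2/3 stops faster (darker).

1.3 s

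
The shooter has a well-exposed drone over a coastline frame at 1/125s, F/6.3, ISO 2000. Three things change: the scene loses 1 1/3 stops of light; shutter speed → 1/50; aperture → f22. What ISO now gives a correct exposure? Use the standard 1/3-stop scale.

ISO 25600

Scene light: 1 1/3 stops darker.
Shutter speed: 1/125 → 1/100 → 1/80 → 1/60 → 1/50 — 1 1/3 stops longer (brighter).
Aperture: f/6.3 → f/7.1 → f/8 → f/9 → f/10 → f/11 → f/13 → f/14 → f/16 → f/18 → f/20 → f/22 — 3 2/3 stops narrower (darker).
Net so far: 3 2/3 stops darker. ISO: 2000 → 2500 → 3200 → 4000 → 5000 → 6400 → 8000 → 10000 → 12800 → 16000 → 20000 → 25600.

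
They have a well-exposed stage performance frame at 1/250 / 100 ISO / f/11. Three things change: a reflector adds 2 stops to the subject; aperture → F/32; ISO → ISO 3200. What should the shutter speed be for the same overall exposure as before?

1/4000s

Scene light: 2 stops brighter.
Aperture: f/11 → f/16 → f/22 → f/32 — 3 stops narrower (darker).
ISO: 100 → 200 → 400 → 800 → 1600 → 3200 — 5 stops higher (brighter).
Net so far: 4 stops brighter. Shutter speed: 1/250 → 1/500 → 1/1000 → 1/2000 → 1/4000.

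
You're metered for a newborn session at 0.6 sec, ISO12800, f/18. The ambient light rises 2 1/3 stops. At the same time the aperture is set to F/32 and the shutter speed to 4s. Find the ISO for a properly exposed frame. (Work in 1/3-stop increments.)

ISO 1250

Scene light: 2 1/3 stops brighter.
Aperture: f/18 → f/20 → f/22 → f/25 → f/29 → f/32 — 1 2/3 stops stopped down (darker).
Shutter speed: 0.6 → 0.8 → 1 → 1.3 → 1.6 → 2 → 2.5 → 3.2 → 4 — 2 2/3 stops longer (brighter).
Net so far: 3 1/3 stops brighter. ISO: 12800 → 10000 → 8000 → 6400 → 5000 → 4000 → 3200 → 2500 → 2000 → 1600 → 1250.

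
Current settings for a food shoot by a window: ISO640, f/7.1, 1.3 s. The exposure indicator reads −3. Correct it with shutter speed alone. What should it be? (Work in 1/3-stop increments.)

10 s

Underexposed by 3 stops → need 3 stops brighter.
Shutter speed: 1.3 → 1.6 → 2 → 2.5 → 3.2 → 4 → 5 → 6 → 8 → 10.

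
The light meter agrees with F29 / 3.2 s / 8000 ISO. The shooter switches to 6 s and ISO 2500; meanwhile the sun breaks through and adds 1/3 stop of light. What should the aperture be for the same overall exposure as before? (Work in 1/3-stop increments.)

Scene light: 1/3 stop brighter.
Shutter speed: 3.2 → 4 → 5 → 6 — 1 stop longer (brighter).
ISO: 8000 → 6400 → 5000 → 4000 → 3200 → 2500 — 1 2/3 stops lower (darker).
Net so far: 1/3 stop darker. Aperture: f/29 → f/25.

f/25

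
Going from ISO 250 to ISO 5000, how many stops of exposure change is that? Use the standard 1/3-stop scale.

4 1/3 stops

250 → 320 → 400 → 500 → 640 → 800 → 1000 → 1250 → 1600 → 2000 → 2500 → 3200 → 4000 → 5000 — count the steps: 13 third-stops = 4 1/3 stops.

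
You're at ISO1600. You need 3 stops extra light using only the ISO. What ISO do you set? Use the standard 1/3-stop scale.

ISO 12800

ISO: 1600 → 2000 → 2500 → 3200 → 4000 → 5000 → 6400 → 8000 → 10000 → 12800 — 3 stops raised (brighter).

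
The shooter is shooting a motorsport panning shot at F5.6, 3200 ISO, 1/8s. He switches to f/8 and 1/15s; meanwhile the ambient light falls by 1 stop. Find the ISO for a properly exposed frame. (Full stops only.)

Scene light: 1 stop darker.
Aperture: f/5.6 → f/8 — 1 stop narrower (darker).
Shutter speed: 1/8 → 1/15 — 1 stop faster (darker).
Net so far: 3 stops darker. ISO: 3200 → 6400 → 12800 → 25600.

ISO 25600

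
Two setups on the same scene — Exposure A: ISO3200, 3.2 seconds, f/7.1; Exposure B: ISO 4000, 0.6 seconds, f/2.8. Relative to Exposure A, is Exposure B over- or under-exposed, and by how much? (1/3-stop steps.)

2/3 stop brighter

Aperture: f/7.1 → f/6.3 → f/5.6 → f/5 → f/4.5 → f/4 → f/3.5 → f/3.2 → f/2.8 — 2 2/3 stops larger aperture (brighter).
Shutter speed: 3.2 → 2.5 → 2 → 1.6 → 1.3 → 1 → 0.8 → 0.6 — 2 1/3 stops shorter (darker).
ISO: 3200 → 4000 — 1/3 stop higher (brighter).
Net: +2 2/3 −2 1/3 +1/3 = +2/3 stops.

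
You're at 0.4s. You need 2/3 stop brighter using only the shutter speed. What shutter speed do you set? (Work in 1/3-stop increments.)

0.6 s

Shutter speed: 0.4 → 0.5 → 0.6 — 2/3 stop slower (brighter).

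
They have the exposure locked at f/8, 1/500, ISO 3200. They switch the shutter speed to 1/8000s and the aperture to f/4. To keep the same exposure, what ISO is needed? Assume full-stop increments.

Shutter speed: 1/500 → 1/1000 → 1/2000 → 1/4000 → 1/8000 — 4 stops shorter (darker).
Aperture: f/8 → f/5.6 → f/4 — 2 stops larger aperture (brighter).
Net change so far: 2 stops darker. Offset with the ISO: 3200 → 6400 → 12800.

ISO 12800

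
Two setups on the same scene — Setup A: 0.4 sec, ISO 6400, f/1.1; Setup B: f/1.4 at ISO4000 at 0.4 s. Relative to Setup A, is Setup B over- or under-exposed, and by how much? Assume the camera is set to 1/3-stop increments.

1 1/3 stops darker

Aperture: f/1.1 → f/1.2 → f/1.4 — 2/3 stop smaller aperture (darker).
Shutter speed: unchanged.
ISO: 6400 → 5000 → 4000 — 2/3 stop lower (darker).
Net: −2/3 −2/3 = −1 1/3 stops.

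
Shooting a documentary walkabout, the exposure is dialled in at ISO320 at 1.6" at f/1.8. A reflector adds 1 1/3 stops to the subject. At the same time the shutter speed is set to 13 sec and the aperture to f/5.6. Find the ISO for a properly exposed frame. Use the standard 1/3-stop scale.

ISO 160

Scene light: 1 1/3 stops brighter.
Shutter speed: 1.6 → 2 → 2.5 → 3.2 → 4 → 5 → 6 → 8 → 10 → 13 — 3 stops slower (brighter).
Aperture: f/1.8 → f/2 → f/2.2 → f/2.5 → f/2.8 → f/3.2 → f/3.5 → f/4 → f/4.5 → f/5 → f/5.6 — 3 1/3 stops smaller aperture (darker).
Net so far: 1 stop brighter. ISO: 320 → 250 → 200 → 160.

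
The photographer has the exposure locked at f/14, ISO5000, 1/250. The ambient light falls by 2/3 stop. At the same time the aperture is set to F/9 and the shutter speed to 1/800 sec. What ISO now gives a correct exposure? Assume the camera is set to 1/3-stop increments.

ISO 10000

Scene light: 2/3 stop darker.
Aperture: f/14 → f/13 → f/11 → f/10 → f/9 — 1 1/3 stops wider (brighter).
Shutter speed: 1/250 → 1/320 → 1/400 → 1/500 → 1/640 → 1/800 — 1 2/3 stops shorter (darker).
Net so far: 1 stop darker. ISO: 5000 → 6400 → 8000 → 10000.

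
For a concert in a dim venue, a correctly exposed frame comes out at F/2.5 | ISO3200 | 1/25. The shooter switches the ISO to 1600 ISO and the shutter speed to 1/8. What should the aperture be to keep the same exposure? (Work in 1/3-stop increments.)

ISO: 3200 → 2500 → 2000 → 1600 — 1 stop dropped (darker).
Shutter speed: 1/25 → 1/20 → 1/15 → 1/13 → 1/10 → 1/8 — 1 2/3 stops longer (brighter).
Net change so far: 2/3 stop brighter. Offset with the aperture: f/2.5 → f/2.8 → f/3.2.

f/3.2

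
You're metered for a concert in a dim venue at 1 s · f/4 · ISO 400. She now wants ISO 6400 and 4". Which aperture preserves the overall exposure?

f/32

ISO: 400 → 800 → 1600 → 3200 → 6400 — 4 stops raised (brighter).
Shutter speed: 1 → 2 → 4 — 2 stops slower (brighter).
Net change so far: 6 stops brighter. Offset with the aperture: f/4 → f/5.6 → f/8 → f/11 → f/16 → f/22 → f/32.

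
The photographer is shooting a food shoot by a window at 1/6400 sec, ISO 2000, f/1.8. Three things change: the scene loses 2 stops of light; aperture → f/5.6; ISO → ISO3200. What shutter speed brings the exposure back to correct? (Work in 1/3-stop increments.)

Scene light: 2 stops darker.
Aperture: f/1.8 → f/2 → f/2.2 → f/2.5 → f/2.8 → f/3.2 → f/3.5 → f/4 → f/4.5 → f/5 → f/5.6 — 3 1/3 stops narrower (darker).
ISO: 2000 → 2500 → 3200 — 2/3 stop higher (brighter).
Net so far: 4 2/3 stops darker. Shutter speed: 1/6400 → 1/5000 → 1/4000 → 1/3200 → 1/2500 → 1/2000 → 1/1600 → 1/1250 → 1/1000 → 1/800 → 1/640 → 1/500 → 1/400 → 1/320 → 1/250.

1/250s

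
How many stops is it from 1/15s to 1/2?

1/15 → 1/8 → 1/4 → 1/2 — count the steps: 3 stops.

3 stops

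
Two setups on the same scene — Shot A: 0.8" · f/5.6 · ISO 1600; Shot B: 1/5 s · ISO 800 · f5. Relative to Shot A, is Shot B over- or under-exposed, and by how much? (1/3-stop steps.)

Aperture: f/5.6 → f/5 — 1/3 stop opened up (brighter).
Shutter speed: 0.8 → 0.6 → 0.5 → 0.4 → 0.3 → 1/4 → 1/5 — 2 stops faster (darker).
ISO: 1600 → 1250 → 1000 → 800 — 1 stop dropped (darker).
Net: +1/3 −2 −1 = −2 2/3 stops.

2 2/3 stops darker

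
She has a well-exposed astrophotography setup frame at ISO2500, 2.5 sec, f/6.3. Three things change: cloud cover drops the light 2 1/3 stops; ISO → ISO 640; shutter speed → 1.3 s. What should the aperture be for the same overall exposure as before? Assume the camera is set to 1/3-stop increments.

f/1.0

Scene light: 2 1/3 stops darker.
ISO: 2500 → 2000 → 1600 → 1250 → 1000 → 800 → 640 — 2 stops dropped (darker).
Shutter speed: 2.5 → 2 → 1.6 → 1.3 — 1 stop faster (darker).
Net so far: 5 1/3 stops darker. Aperture: f/6.3 → f/5.6 → f/5 → f/4.5 → f/4 → f/3.5 → f/3.2 → f/2.8 → f/2.5 → f/2.2 → f/2 → f/1.8 → f/1.6 → f/1.4 → f/1.2 → f/1.1 → f/1.0.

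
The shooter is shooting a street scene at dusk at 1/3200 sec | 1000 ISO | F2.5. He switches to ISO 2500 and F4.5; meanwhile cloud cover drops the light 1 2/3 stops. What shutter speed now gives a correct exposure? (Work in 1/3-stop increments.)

Scene light: 1 2/3 stops darker.
ISO: 1000 → 1250 → 1600 → 2000 → 2500 — 1 1/3 stops raised (brighter).
Aperture: f/2.5 → f/2.8 → f/3.2 → f/3.5 → f/4 → f/4.5 — 1 2/3 stops narrower (darker).
Net so far: 2 stops darker. Shutter speed: 1/3200 → 1/2500 → 1/2000 → 1/1600 → 1/1250 → 1/1000 → 1/800.

1/800s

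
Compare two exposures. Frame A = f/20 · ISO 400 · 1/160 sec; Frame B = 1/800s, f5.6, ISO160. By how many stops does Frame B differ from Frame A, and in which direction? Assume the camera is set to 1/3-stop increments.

same exposure (0 stops)

Aperture: f/20 → f/18 → f/16 → f/14 → f/13 → f/11 → f/10 → f/9 → f/8 → f/7.1 → f/6.3 → f/5.6 — 3 2/3 stops opened up (brighter).
Shutter speed: 1/160 → 1/200 → 1/250 → 1/320 → 1/400 → 1/500 → 1/640 → 1/800 — 2 1/3 stops faster (darker).
ISO: 400 → 320 → 250 → 200 → 160 — 1 1/3 stops lower (darker).
Net: +3 2/3 −2 1/3 −1 1/3 = 0 stops.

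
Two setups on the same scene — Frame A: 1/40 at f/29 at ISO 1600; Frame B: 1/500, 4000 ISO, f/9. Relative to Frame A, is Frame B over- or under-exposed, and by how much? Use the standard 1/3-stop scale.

Aperture: f/29 → f/25 → f/22 → f/20 → f/18 → f/16 → f/14 → f/13 → f/11 → f/10 → f/9 — 3 1/3 stops opened up (brighter).
Shutter speed: 1/40 → 1/50 → 1/60 → 1/80 → 1/100 → 1/125 → 1/160 → 1/200 → 1/250 → 1/320 → 1/400 → 1/500 — 3 2/3 stops faster (darker).
ISO: 1600 → 2000 → 2500 → 3200 → 4000 — 1 1/3 stops raised (brighter).
Net: +3 1/3 −3 2/3 +1 1/3 = +1 stop.

1 stop brighter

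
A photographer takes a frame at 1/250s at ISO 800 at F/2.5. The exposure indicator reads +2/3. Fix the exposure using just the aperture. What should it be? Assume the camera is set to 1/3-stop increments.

Overexposed by 2/3 stop → need 2/3 stop darker.
Aperture: f/2.5 → f/2.8 → f/3.2.

f/3.2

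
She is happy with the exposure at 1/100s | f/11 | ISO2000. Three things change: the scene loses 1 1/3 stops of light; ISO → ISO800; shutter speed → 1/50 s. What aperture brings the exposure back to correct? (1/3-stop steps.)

Scene light: 1 1/3 stops darker.
ISO: 2000 → 1600 → 1250 → 1000 → 800 — 1 1/3 stops lower (darker).
Shutter speed: 1/100 → 1/80 → 1/60 → 1/50 — 1 stop slower (brighter).
Net so far: 1 2/3 stops darker. Aperture: f/11 → f/10 → f/9 → f/8 → f/7.1 → f/6.3.

f/6.3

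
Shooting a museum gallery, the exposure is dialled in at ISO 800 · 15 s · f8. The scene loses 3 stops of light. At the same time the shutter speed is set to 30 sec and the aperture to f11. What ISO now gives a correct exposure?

ISO 6400

Scene light: 3 stops darker.
Shutter speed: 15 → 30 — 1 stop longer (brighter).
Aperture: f/8 → f/11 — 1 stop narrower (darker).
Net so far: 3 stops darker. ISO: 800 → 1600 → 3200 → 6400.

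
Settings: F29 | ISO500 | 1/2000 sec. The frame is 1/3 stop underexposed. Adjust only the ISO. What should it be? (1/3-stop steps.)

ISO 640

Underexposed by 1/3 stop → need 1/3 stop brighter.
ISO: 500 → 640.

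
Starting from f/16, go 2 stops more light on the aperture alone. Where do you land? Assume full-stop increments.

f/8

Aperture: f/16 → f/11 → f/8 — 2 stops wider (brighter).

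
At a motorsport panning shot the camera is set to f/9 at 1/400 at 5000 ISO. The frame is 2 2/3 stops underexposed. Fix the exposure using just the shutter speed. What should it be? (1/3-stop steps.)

1/60s

Underexposed by 2 2/3 stops → need 2 2/3 stops brighter.
Shutter speed: 1/400 → 1/320 → 1/250 → 1/200 → 1/160 → 1/125 → 1/100 → 1/80 → 1/60.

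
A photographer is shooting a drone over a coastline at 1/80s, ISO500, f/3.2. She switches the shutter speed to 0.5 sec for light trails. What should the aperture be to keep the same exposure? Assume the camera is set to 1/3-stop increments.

Shutter speed: 1/80 → 1/60 → 1/50 → 1/40 → 1/30 → 1/25 → 1/20 → 1/15 → 1/13 → 1/10 → 1/8 → 1/6 → 1/5 → 1/4 → 0.3 → 0.4 → 0.5 — 5 1/3 stops longer (brighter).
Need 5 1/3 stops darker from the aperture: f/3.2 → f/3.5 → f/4 → f/4.5 → f/5 → f/5.6 → f/6.3 → f/7.1 → f/8 → f/9 → f/10 → f/11 → f/13 → f/14 → f/16 → f/18 → f/20.

f/20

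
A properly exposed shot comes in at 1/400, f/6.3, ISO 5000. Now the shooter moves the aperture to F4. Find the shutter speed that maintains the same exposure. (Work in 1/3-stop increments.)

Aperture: f/6.3 → f/5.6 → f/5 → f/4.5 → f/4 — 1 1/3 stops larger aperture (brighter).
Need 1 1/3 stops darker from the shutter speed: 1/400 → 1/500 → 1/640 → 1/800 → 1/1000.

1/1000s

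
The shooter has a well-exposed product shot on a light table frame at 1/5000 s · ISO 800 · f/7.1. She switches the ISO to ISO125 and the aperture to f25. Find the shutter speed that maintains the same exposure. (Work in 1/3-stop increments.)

1/60s

ISO: 800 → 640 → 500 → 400 → 320 → 250 → 200 → 160 → 125 — 2 2/3 stops dropped (darker).
Aperture: f/7.1 → f/8 → f/9 → f/10 → f/11 → f/13 → f/14 → f/16 → f/18 → f/20 → f/22 → f/25 — 3 2/3 stops narrower (darker).
Net change so far: 6 1/3 stops darker. Offset with the shutter speed: 1/5000 → 1/4000 → 1/3200 → 1/2500 → 1/2000 → 1/1600 → 1/1250 → 1/1000 → 1/800 → 1/640 → 1/500 → 1/400 → 1/320 → 1/250 → 1/200 → 1/160 → 1/125 → 1/100 → 1/80 → 1/60.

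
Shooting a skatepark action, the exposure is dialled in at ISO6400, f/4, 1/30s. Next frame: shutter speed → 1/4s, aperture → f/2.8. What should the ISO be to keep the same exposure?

ISO 400

Shutter speed: 1/30 → 1/15 → 1/8 → 1/4 — 3 stops slower (brighter).
Aperture: f/4 → f/2.8 — 1 stop wider (brighter).
Net change so far: 4 stops brighter. Offset with the ISO: 6400 → 3200 → 1600 → 800 → 400.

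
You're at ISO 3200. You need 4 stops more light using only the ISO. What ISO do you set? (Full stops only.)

ISO 51200

ISO: 3200 → 6400 → 12800 → 25600 → 51200 — 4 stops higher (brighter).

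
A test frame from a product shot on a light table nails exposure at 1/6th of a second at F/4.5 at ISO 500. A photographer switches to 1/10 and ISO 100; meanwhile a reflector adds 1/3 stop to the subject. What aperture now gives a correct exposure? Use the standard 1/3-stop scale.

Scene light: 1/3 stop brighter.
Shutter speed: 1/6 → 1/8 → 1/10 — 2/3 stop faster (darker).
ISO: 500 → 400 → 320 → 250 → 200 → 160 → 125 → 100 — 2 1/3 stops lower (darker).
Net so far: 2 2/3 stops darker. Aperture: f/4.5 → f/4 → f/3.5 → f/3.2 → f/2.8 → f/2.5 → f/2.2 → f/2 → f/1.8.

f/1.8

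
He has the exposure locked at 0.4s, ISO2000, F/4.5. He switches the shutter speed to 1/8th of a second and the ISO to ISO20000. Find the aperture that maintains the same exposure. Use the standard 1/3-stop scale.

f/8

Shutter speed: 0.4 → 0.3 → 1/4 → 1/5 → 1/6 → 1/8 — 1 2/3 stops shorter (darker).
ISO: 2000 → 2500 → 3200 → 4000 → 5000 → 6400 → 8000 → 10000 → 12800 → 16000 → 20000 — 3 1/3 stops raised (brighter).
Net change so far: 1 2/3 stops brighter. Offset with the aperture: f/4.5 → f/5 → f/5.6 → f/6.3 → f/7.1 → f/8.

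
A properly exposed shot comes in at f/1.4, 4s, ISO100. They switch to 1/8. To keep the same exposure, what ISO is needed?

Shutter speed: 4 → 2 → 1 → 1/2 → 1/4 → 1/8 — 5 stops faster (darker).
Need 5 stops brighter from the ISO: 100 → 200 → 400 → 800 → 1600 → 3200.

ISO 3200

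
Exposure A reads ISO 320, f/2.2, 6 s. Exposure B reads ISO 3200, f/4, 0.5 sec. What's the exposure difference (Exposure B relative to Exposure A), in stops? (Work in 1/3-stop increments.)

2 stops darker

Aperture: f/2.2 → f/2.5 → f/2.8 → f/3.2 → f/3.5 → f/4 — 1 2/3 stops smaller aperture (darker).
Shutter speed: 6 → 5 → 4 → 3.2 → 2.5 → 2 → 1.6 → 1.3 → 1 → 0.8 → 0.6 → 0.5 — 3 2/3 stops faster (darker).
ISO: 320 → 400 → 500 → 640 → 800 → 1000 → 1250 → 1600 → 2000 → 2500 → 3200 — 3 1/3 stops raised (brighter).
Net: −1 2/3 −3 2/3 +3 1/3 = −2 stops.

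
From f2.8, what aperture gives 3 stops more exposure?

Aperture: f/2.8 → f/2 → f/1.4 → f/1.0 — 3 stops opened up (brighter).

f/1.0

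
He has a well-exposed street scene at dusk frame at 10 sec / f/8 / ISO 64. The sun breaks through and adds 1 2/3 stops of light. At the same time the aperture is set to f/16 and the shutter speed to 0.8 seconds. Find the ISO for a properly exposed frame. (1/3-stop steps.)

ISO 1000

Scene light: 1 2/3 stops brighter.
Aperture: f/8 → f/9 → f/10 → f/11 → f/13 → f/14 → f/16 — 2 stops stopped down (darker).
Shutter speed: 10 → 8 → 6 → 5 → 4 → 3.2 → 2.5 → 2 → 1.6 → 1.3 → 1 → 0.8 — 3 2/3 stops shorter (darker).
Net so far: 4 stops darker. ISO: 64 → 80 → 100 → 125 → 160 → 200 → 250 → 320 → 400 → 500 → 640 → 800 → 1000.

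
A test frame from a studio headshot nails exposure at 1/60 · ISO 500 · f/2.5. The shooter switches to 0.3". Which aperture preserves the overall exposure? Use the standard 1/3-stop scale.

f/11

Shutter speed: 1/60 → 1/50 → 1/40 → 1/30 → 1/25 → 1/20 → 1/15 → 1/13 → 1/10 → 1/8 → 1/6 → 1/5 → 1/4 → 0.3 — 4 1/3 stops longer (brighter).
Need 4 1/3 stops darker from the aperture: f/2.5 → f/2.8 → f/3.2 → f/3.5 → f/4 → f/4.5 → f/5 → f/5.6 → f/6.3 → f/7.1 → f/8 → f/9 → f/10 → f/11.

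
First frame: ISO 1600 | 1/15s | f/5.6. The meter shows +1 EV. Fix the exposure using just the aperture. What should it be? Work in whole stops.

f/8

Overexposed by 1 stop → need 1 stop darker.
Aperture: f/5.6 → f/8.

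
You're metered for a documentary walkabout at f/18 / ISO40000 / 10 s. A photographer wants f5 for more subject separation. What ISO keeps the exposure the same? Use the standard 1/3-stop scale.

ISO 3200

Aperture: f/18 → f/16 → f/14 → f/13 → f/11 → f/10 → f/9 → f/8 → f/7.1 → f/6.3 → f/5.6 → f/5 — 3 2/3 stops wider (brighter).
Need 3 2/3 stops darker from the ISO: 40000 → 32000 → 25600 → 20000 → 16000 → 12800 → 10000 → 8000 → 6400 → 5000 → 4000 → 3200.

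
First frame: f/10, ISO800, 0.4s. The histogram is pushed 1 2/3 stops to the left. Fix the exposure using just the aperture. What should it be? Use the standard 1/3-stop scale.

f/5.6

Underexposed by 1 2/3 stops → need 1 2/3 stops brighter.
Aperture: f/10 → f/9 → f/8 → f/7.1 → f/6.3 → f/5.6.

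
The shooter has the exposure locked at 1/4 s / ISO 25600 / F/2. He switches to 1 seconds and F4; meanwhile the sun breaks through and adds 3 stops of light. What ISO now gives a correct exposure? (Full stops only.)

ISO 3200

Scene light: 3 stops brighter.
Shutter speed: 1/4 → 1/2 → 1 — 2 stops longer (brighter).
Aperture: f/2 → f/2.8 → f/4 — 2 stops narrower (darker).
Net so far: 3 stops brighter. ISO: 25600 → 12800 → 6400 → 3200.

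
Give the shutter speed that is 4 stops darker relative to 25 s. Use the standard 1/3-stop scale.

1.6 s

Shutter speed: 25 → 20 → 15 → 13 → 10 → 8 → 6 → 5 → 4 → 3.2 → 2.5 → 2 → 1.6 — 4 stops shorter (darker).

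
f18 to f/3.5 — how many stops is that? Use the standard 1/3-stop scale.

f/18 → f/16 → f/14 → f/13 → f/11 → f/10 → f/9 → f/8 → f/7.1 → f/6.3 → f/5.6 → f/5 → f/4.5 → f/4 → f/3.5 — count the steps: 14 third-stops = 4 2/3 stops.

4 2/3 stops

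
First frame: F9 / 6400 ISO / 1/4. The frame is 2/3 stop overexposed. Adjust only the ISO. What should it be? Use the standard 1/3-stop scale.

ISO 4000

Overexposed by 2/3 stop → need 2/3 stop darker.
ISO: 6400 → 5000 → 4000.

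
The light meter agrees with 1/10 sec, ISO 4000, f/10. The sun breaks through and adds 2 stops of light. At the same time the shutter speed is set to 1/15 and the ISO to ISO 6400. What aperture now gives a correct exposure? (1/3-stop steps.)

Scene light: 2 stops brighter.
Shutter speed: 1/10 → 1/13 → 1/15 — 2/3 stop faster (darker).
ISO: 4000 → 5000 → 6400 — 2/3 stop raised (brighter).
Net so far: 2 stops brighter. Aperture: f/10 → f/11 → f/13 → f/14 → f/16 → f/18 → f/20.

f/20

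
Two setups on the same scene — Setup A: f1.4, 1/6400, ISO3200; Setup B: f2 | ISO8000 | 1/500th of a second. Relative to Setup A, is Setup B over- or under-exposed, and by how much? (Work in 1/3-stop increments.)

4 stops brighter

Aperture: f/1.4 → f/1.6 → f/1.8 → f/2 — 1 stop smaller aperture (darker).
Shutter speed: 1/6400 → 1/5000 → 1/4000 → 1/3200 → 1/2500 → 1/2000 → 1/1600 → 1/1250 → 1/1000 → 1/800 → 1/640 → 1/500 — 3 2/3 stops slower (brighter).
ISO: 3200 → 4000 → 5000 → 6400 → 8000 — 1 1/3 stops raised (brighter).
Net: −1 +3 2/3 +1 1/3 = +4 stops.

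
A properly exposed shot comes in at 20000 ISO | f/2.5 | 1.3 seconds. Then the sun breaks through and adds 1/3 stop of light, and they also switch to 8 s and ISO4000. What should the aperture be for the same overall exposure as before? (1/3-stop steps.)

f/3.2

Scene light: 1/3 stop brighter.
Shutter speed: 1.3 → 1.6 → 2 → 2.5 → 3.2 → 4 → 5 → 6 → 8 — 2 2/3 stops longer (brighter).
ISO: 20000 → 16000 → 12800 → 10000 → 8000 → 6400 → 5000 → 4000 — 2 1/3 stops lower (darker).
Net so far: 2/3 stop brighter. Aperture: f/2.5 → f/2.8 → f/3.2.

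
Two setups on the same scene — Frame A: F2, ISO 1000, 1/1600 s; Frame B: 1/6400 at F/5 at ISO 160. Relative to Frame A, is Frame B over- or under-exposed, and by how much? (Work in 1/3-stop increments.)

7 1/3 stops darker

Aperture: f/2 → f/2.2 → f/2.5 → f/2.8 → f/3.2 → f/3.5 → f/4 → f/4.5 → f/5 — 2 2/3 stops narrower (darker).
Shutter speed: 1/1600 → 1/2000 → 1/2500 → 1/3200 → 1/4000 → 1/5000 → 1/6400 — 2 stops shorter (darker).
ISO: 1000 → 800 → 640 → 500 → 400 → 320 → 250 → 200 → 160 — 2 2/3 stops lower (darker).
Net: −2 2/3 −2 −2 2/3 = −7 1/3 stops.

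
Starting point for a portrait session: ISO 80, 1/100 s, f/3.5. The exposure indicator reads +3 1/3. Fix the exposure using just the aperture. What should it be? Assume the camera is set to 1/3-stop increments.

f/11

Overexposed by 3 1/3 stops → need 3 1/3 stops darker.
Aperture: f/3.5 → f/4 → f/4.5 → f/5 → f/5.6 → f/6.3 → f/7.1 → f/8 → f/9 → f/10 → f/11.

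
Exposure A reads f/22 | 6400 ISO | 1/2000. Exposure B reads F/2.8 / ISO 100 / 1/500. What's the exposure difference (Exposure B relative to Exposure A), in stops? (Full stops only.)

2 stops brighter

Aperture: f/22 → f/16 → f/11 → f/8 → f/5.6 → f/4 → f/2.8 — 6 stops wider (brighter).
Shutter speed: 1/2000 → 1/1000 → 1/500 — 2 stops longer (brighter).
ISO: 6400 → 3200 → 1600 → 800 → 400 → 200 → 100 — 6 stops dropped (darker).
Net: +6 +2 −6 = +2 stops.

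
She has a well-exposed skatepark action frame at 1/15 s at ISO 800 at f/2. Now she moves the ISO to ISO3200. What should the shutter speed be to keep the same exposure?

1/60s

ISO: 800 → 1600 → 3200 — 2 stops raised (brighter).
Need 2 stops darker from the shutter speed: 1/15 → 1/30 → 1/60.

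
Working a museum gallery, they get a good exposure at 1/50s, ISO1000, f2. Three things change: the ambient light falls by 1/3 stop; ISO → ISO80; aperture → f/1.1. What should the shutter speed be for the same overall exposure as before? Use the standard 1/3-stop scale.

1/10s

Scene light: 1/3 stop darker.
ISO: 1000 → 800 → 640 → 500 → 400 → 320 → 250 → 200 → 160 → 125 → 100 → 80 — 3 2/3 stops lower (darker).
Aperture: f/2 → f/1.8 → f/1.6 → f/1.4 → f/1.2 → f/1.1 — 1 2/3 stops larger aperture (brighter).
Net so far: 2 1/3 stops darker. Shutter speed: 1/50 → 1/40 → 1/30 → 1/25 → 1/20 → 1/15 → 1/13 → 1/10.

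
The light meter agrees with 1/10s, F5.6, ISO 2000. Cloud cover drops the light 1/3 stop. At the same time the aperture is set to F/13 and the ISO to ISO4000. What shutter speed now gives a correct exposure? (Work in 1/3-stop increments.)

0.3 s

Scene light: 1/3 stop darker.
Aperture: f/5.6 → f/6.3 → f/7.1 → f/8 → f/9 → f/10 → f/11 → f/13 — 2 1/3 stops narrower (darker).
ISO: 2000 → 2500 → 3200 → 4000 — 1 stop raised (brighter).
Net so far: 1 2/3 stops darker. Shutter speed: 1/10 → 1/8 → 1/6 → 1/5 → 1/4 → 0.3.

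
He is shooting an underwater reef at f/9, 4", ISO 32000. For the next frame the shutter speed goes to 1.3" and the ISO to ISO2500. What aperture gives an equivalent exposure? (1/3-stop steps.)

Shutter speed: 4 → 3.2 → 2.5 → 2 → 1.6 → 1.3 — 1 2/3 stops faster (darker).
ISO: 32000 → 25600 → 20000 → 16000 → 12800 → 10000 → 8000 → 6400 → 5000 → 4000 → 3200 → 2500 — 3 2/3 stops lower (darker).
Net change so far: 5 1/3 stops darker. Offset with the aperture: f/9 → f/8 → f/7.1 → f/6.3 → f/5.6 → f/5 → f/4.5 → f/4 → f/3.5 → f/3.2 → f/2.8 → f/2.5 → f/2.2 → f/2 → f/1.8 → f/1.6 → f/1.4.

f/1.4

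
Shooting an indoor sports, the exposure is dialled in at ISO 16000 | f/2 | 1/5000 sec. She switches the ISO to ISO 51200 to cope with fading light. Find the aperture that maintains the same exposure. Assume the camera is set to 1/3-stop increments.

f/3.5

ISO: 16000 → 20000 → 25600 → 32000 → 40000 → 51200 — 1 2/3 stops raised (brighter).
Need 1 2/3 stops darker from the aperture: f/2 → f/2.2 → f/2.5 → f/2.8 → f/3.2 → f/3.5.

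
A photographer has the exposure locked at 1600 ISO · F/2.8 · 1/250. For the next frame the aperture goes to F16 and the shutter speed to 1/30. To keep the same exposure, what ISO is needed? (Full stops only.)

ISO 6400

Aperture: f/2.8 → f/4 → f/5.6 → f/8 → f/11 → f/16 — 5 stops stopped down (darker).
Shutter speed: 1/250 → 1/125 → 1/60 → 1/30 — 3 stops longer (brighter).
Net change so far: 2 stops darker. Offset with the ISO: 1600 → 3200 → 6400.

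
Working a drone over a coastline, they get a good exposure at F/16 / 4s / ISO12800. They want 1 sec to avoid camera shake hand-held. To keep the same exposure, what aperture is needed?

Shutter speed: 4 → 2 → 1 — 2 stops shorter (darker).
Need 2 stops brighter from the aperture: f/16 → f/11 → f/8.

f/8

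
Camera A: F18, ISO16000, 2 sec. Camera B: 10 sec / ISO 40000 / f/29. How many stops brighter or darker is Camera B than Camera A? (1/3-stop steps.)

2 1/3 stops brighter

Aperture: f/18 → f/20 → f/22 → f/25 → f/29 — 1 1/3 stops smaller aperture (darker).
Shutter speed: 2 → 2.5 → 3.2 → 4 → 5 → 6 → 8 → 10 — 2 1/3 stops slower (brighter).
ISO: 16000 → 20000 → 25600 → 32000 → 40000 — 1 1/3 stops raised (brighter).
Net: −1 1/3 +2 1/3 +1 1/3 = +2 1/3 stops.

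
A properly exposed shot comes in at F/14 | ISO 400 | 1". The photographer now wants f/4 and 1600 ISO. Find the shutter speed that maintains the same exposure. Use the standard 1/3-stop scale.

1/50s

Aperture: f/14 → f/13 → f/11 → f/10 → f/9 → f/8 → f/7.1 → f/6.3 → f/5.6 → f/5 → f/4.5 → f/4 — 3 2/3 stops larger aperture (brighter).
ISO: 400 → 500 → 640 → 800 → 1000 → 1250 → 1600 — 2 stops raised (brighter).
Net change so far: 5 2/3 stops brighter. Offset with the shutter speed: 1 → 0.8 → 0.6 → 0.5 → 0.4 → 0.3 → 1/4 → 1/5 → 1/6 → 1/8 → 1/10 → 1/13 → 1/15 → 1/20 → 1/25 → 1/30 → 1/40 → 1/50.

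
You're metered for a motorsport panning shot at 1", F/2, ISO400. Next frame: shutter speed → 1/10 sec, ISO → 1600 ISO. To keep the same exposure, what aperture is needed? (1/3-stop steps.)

Shutter speed: 1 → 0.8 → 0.6 → 0.5 → 0.4 → 0.3 → 1/4 → 1/5 → 1/6 → 1/8 → 1/10 — 3 1/3 stops faster (darker).
ISO: 400 → 500 → 640 → 800 → 1000 → 1250 → 1600 — 2 stops raised (brighter).
Net change so far: 1 1/3 stops darker. Offset with the aperture: f/2 → f/1.8 → f/1.6 → f/1.4 → f/1.2.

f/1.2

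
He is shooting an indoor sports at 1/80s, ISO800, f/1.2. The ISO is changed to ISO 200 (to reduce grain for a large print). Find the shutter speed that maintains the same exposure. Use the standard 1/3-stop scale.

1/20s

ISO: 800 → 640 → 500 → 400 → 320 → 250 → 200 — 2 stops dropped (darker).
Need 2 stops brighter from the shutter speed: 1/80 → 1/60 → 1/50 → 1/40 → 1/30 → 1/25 → 1/20.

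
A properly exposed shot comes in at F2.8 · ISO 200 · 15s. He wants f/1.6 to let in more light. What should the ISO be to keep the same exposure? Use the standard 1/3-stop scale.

ISO 64

Aperture: f/2.8 → f/2.5 → f/2.2 → f/2 → f/1.8 → f/1.6 — 1 2/3 stops wider (brighter).
Need 1 2/3 stops darker from the ISO: 200 → 160 → 125 → 100 → 80 → 64.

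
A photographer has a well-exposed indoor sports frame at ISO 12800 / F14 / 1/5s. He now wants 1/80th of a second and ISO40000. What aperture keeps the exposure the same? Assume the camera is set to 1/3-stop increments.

Shutter speed: 1/5 → 1/6 → 1/8 → 1/10 → 1/13 → 1/15 → 1/20 → 1/25 → 1/30 → 1/40 → 1/50 → 1/60 → 1/80 — 4 stops shorter (darker).
ISO: 12800 → 16000 → 20000 → 25600 → 32000 → 40000 — 1 2/3 stops raised (brighter).
Net change so far: 2 1/3 stops darker. Offset with the aperture: f/14 → f/13 → f/11 → f/10 → f/9 → f/8 → f/7.1 → f/6.3.

f/6.3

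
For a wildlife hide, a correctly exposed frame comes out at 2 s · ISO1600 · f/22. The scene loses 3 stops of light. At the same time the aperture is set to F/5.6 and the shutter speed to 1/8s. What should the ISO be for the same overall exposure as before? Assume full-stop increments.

ISO 12800

Scene light: 3 stops darker.
Aperture: f/22 → f/16 → f/11 → f/8 → f/5.6 — 4 stops opened up (brighter).
Shutter speed: 2 → 1 → 1/2 → 1/4 → 1/8 — 4 stops faster (darker).
Net so far: 3 stops darker. ISO: 1600 → 3200 → 6400 → 12800.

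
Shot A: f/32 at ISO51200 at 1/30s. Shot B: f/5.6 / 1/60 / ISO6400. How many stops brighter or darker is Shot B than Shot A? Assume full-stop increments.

Aperture: f/32 → f/22 → f/16 → f/11 → f/8 → f/5.6 — 5 stops wider (brighter).
Shutter speed: 1/30 → 1/60 — 1 stop faster (darker).
ISO: 51200 → 25600 → 12800 → 6400 — 3 stops dropped (darker).
Net: +5 −1 −3 = +1 stop.

1 stop brighter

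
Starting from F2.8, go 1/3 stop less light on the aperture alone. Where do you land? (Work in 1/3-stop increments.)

f/3.2

Aperture: f/2.8 → f/3.2 — 1/3 stop narrower (darker).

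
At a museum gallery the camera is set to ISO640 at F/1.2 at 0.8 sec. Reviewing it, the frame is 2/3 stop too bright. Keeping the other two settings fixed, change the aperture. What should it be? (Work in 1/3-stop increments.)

f/1.6

Overexposed by 2/3 stop → need 2/3 stop darker.
Aperture: f/1.2 → f/1.4 → f/1.6.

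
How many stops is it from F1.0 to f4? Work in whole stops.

f/1.0 → f/1.4 → f/2 → f/2.8 → f/4 — count the steps: 4 stops.

4 stops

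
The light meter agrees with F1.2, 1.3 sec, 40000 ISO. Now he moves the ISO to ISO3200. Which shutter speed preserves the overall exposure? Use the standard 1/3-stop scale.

ISO: 40000 → 32000 → 25600 → 20000 → 16000 → 12800 → 10000 → 8000 → 6400 → 5000 → 4000 → 3200 — 3 2/3 stops lower (darker).
Need 3 2/3 stops brighter from the shutter speed: 1.3 → 1.6 → 2 → 2.5 → 3.2 → 4 → 5 → 6 → 8 → 10 → 13 → 15.

15 s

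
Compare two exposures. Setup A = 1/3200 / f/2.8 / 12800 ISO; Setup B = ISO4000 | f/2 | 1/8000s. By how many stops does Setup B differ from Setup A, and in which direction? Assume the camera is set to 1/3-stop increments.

Aperture: f/2.8 → f/2.5 → f/2.2 → f/2 — 1 stop opened up (brighter).
Shutter speed: 1/3200 → 1/4000 → 1/5000 → 1/6400 → 1/8000 — 1 1/3 stops shorter (darker).
ISO: 12800 → 10000 → 8000 → 6400 → 5000 → 4000 — 1 2/3 stops dropped (darker).
Net: +1 −1 1/3 −1 2/3 = −2 stops.

2 stops darker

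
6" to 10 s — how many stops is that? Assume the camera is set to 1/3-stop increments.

2/3 stop

6 → 8 → 10 — count the steps: 2 third-stops = 2/3 stop.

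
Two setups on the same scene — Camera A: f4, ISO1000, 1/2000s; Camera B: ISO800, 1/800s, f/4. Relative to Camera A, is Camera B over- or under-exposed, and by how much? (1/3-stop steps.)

1 stop brighter

Aperture: unchanged.
Shutter speed: 1/2000 → 1/1600 → 1/1250 → 1/1000 → 1/800 — 1 1/3 stops slower (brighter).
ISO: 1000 → 800 — 1/3 stop lower (darker).
Net: +1 1/3 −1/3 = +1 stop.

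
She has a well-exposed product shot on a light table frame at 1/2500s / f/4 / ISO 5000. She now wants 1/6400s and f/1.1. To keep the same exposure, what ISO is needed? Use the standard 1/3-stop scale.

ISO 1000

Shutter speed: 1/2500 → 1/3200 → 1/4000 → 1/5000 → 1/6400 — 1 1/3 stops faster (darker).
Aperture: f/4 → f/3.5 → f/3.2 → f/2.8 → f/2.5 → f/2.2 → f/2 → f/1.8 → f/1.6 → f/1.4 → f/1.2 → f/1.1 — 3 2/3 stops opened up (brighter).
Net change so far: 2 1/3 stops brighter. Offset with the ISO: 5000 → 4000 → 3200 → 2500 → 2000 → 1600 → 1250 → 1000.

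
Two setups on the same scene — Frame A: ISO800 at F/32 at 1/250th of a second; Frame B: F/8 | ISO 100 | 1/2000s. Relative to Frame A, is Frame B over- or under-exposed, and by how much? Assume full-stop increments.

Aperture: f/32 → f/22 → f/16 → f/11 → f/8 — 4 stops larger aperture (brighter).
Shutter speed: 1/250 → 1/500 → 1/1000 → 1/2000 — 3 stops shorter (darker).
ISO: 800 → 400 → 200 → 100 — 3 stops lower (darker).
Net: +4 −3 −3 = −2 stops.

2 stops darker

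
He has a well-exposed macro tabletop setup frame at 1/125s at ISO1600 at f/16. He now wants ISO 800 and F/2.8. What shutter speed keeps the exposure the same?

1/2000s

ISO: 1600 → 800 — 1 stop dropped (darker).
Aperture: f/16 → f/11 → f/8 → f/5.6 → f/4 → f/2.8 — 5 stops wider (brighter).
Net change so far: 4 stops brighter. Offset with the shutter speed: 1/125 → 1/250 → 1/500 → 1/1000 → 1/2000.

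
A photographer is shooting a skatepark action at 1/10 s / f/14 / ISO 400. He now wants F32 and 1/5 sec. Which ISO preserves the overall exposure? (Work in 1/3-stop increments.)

ISO 1000

Aperture: f/14 → f/16 → f/18 → f/20 → f/22 → f/25 → f/29 → f/32 — 2 1/3 stops smaller aperture (darker).
Shutter speed: 1/10 → 1/8 → 1/6 → 1/5 — 1 stop longer (brighter).
Net change so far: 1 1/3 stops darker. Offset with the ISO: 400 → 500 → 640 → 800 → 1000.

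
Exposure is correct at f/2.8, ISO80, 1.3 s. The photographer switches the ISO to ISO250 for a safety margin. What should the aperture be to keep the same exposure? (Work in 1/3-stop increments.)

f/5

ISO: 80 → 100 → 125 → 160 → 200 → 250 — 1 2/3 stops higher (brighter).
Need 1 2/3 stops darker from the aperture: f/2.8 → f/3.2 → f/3.5 → f/4 → f/4.5 → f/5.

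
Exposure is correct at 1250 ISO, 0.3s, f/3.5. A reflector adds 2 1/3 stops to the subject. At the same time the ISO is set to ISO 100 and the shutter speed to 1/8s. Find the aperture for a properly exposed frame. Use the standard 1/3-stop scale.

Scene light: 2 1/3 stops brighter.
ISO: 1250 → 1000 → 800 → 640 → 500 → 400 → 320 → 250 → 200 → 160 → 125 → 100 — 3 2/3 stops lower (darker).
Shutter speed: 0.3 → 1/4 → 1/5 → 1/6 → 1/8 — 1 1/3 stops faster (darker).
Net so far: 2 2/3 stops darker. Aperture: f/3.5 → f/3.2 → f/2.8 → f/2.5 → f/2.2 → f/2 → f/1.8 → f/1.6 → f/1.4.

f/1.4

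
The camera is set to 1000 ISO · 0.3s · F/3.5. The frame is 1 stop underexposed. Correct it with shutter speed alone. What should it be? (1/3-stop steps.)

Underexposed by 1 stop → need 1 stop brighter.
Shutter speed: 0.3 → 0.4 → 0.5 → 0.6.

0.6 s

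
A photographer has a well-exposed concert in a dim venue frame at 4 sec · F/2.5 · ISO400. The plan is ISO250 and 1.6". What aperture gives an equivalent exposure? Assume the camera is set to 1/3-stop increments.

f/1.2

ISO: 400 → 320 → 250 — 2/3 stop lower (darker).
Shutter speed: 4 → 3.2 → 2.5 → 2 → 1.6 — 1 1/3 stops shorter (darker).
Net change so far: 2 stops darker. Offset with the aperture: f/2.5 → f/2.2 → f/2 → f/1.8 → f/1.6 → f/1.4 → f/1.2.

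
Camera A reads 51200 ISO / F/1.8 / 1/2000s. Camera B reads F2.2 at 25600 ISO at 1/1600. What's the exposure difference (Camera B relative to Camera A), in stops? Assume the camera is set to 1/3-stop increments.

Aperture: f/1.8 → f/2 → f/2.2 — 2/3 stop stopped down (darker).
Shutter speed: 1/2000 → 1/1600 — 1/3 stop slower (brighter).
ISO: 51200 → 40000 → 32000 → 25600 — 1 stop lower (darker).
Net: −2/3 +1/3 −1 = −1 1/3 stops.

1 1/3 stops darker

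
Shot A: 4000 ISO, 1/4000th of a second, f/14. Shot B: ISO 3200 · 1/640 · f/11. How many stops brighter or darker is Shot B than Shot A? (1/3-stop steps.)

Aperture: f/14 → f/13 → f/11 — 2/3 stop wider (brighter).
Shutter speed: 1/4000 → 1/3200 → 1/2500 → 1/2000 → 1/1600 → 1/1250 → 1/1000 → 1/800 → 1/640 — 2 2/3 stops longer (brighter).
ISO: 4000 → 3200 — 1/3 stop dropped (darker).
Net: +2/3 +2 2/3 −1/3 = +3 stops.

3 stops brighter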